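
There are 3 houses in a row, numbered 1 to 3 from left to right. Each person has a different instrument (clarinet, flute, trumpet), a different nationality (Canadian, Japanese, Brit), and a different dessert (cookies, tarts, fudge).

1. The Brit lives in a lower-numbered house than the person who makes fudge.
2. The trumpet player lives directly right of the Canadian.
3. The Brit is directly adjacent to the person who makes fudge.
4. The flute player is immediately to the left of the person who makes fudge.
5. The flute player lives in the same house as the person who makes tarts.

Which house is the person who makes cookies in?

3

House 3's nationality must be Japanese (nothing else left).
The flute player is narrowed to house 1 or 2; consider each.
Placing it in house 2 leads to a contradiction, so it's in house 1.
From clue 4, the person who makes fudge must be in house 2.
Clue 5: the person who makes tarts is in house 1.
House 3's dessert must be cookies (nothing else left).
By clue 1, the Brit is in house 1.
So house 2 gets Canadian for nationality.
By clue 2, the trumpet player is in house 3.
So house 2 gets clarinet for instrument.
So: house 1 = flute/Brit/tarts, house 2 = clarinet/Canadian/fudge, house 3 = trumpet/Japanese/cookies.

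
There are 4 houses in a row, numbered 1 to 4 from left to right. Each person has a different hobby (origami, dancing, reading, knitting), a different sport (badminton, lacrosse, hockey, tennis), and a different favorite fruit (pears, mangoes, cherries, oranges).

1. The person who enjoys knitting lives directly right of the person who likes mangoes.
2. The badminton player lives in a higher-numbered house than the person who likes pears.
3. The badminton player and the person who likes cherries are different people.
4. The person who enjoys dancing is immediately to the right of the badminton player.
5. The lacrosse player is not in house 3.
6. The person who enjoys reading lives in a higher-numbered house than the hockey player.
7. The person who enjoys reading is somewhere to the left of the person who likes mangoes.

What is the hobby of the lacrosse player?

knitting

Clue 7: the person who enjoys reading is in house 2.
By clue 7, the person who likes mangoes is in house 3.
So house 1 gets origami for hobby.
The person who enjoys knitting is in house 4 (clue 1).
From clue 6, the hockey player must be in house 1.
House 3's hobby must be dancing (nothing else left).
By clue 4, the badminton player is in house 2.
So house 3 gets tennis for sport.
House 4 sport: only lacrosse fits.
From clue 2, the person who likes pears must be in house 1.
That leaves oranges as the favorite fruit for house 2.
House 4 favorite fruit: only cherries fits.
So: house 1 = origami/hockey/pears, house 2 = reading/badminton/oranges, house 3 = dancing/tennis/mangoes, house 4 = knitting/lacrosse/cherries.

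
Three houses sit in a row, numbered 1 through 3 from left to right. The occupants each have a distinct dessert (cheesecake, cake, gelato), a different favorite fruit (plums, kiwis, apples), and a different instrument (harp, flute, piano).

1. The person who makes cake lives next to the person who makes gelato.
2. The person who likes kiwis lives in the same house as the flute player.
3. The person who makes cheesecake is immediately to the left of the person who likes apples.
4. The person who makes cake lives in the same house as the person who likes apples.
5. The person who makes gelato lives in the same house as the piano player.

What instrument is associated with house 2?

harp

The person who makes cake is narrowed to house 2 or 3; consider each.
Placing it in house 3 leads to a contradiction, so it's in house 2.
By clue 4, the person who likes apples is in house 2.
That leaves gelato as the dessert for house 3.
The piano player is in house 3 (clue 5).
The only dessert still possible for house 1 is cheesecake.
The only instrument still possible for house 2 is harp.
Clue 2: the person who likes kiwis is in house 1.
House 3's favorite fruit must be plums (nothing else left).
House 1 instrument: only flute fits.
So: house 1 = cheesecake/kiwis/flute, house 2 = cake/apples/harp, house 3 = gelato/plums/piano.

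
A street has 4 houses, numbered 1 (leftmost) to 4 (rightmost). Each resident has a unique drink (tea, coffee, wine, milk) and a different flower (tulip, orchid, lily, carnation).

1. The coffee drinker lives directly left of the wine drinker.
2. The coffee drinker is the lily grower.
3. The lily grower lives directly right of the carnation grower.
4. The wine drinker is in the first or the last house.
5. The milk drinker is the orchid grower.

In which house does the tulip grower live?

4

The wine drinker is in house 4 (clue 4).
Clue 1 places the coffee drinker in house 3.
By clue 2, the lily grower is in house 3.
By clue 3, the carnation grower is in house 2.
House 4's flower must be tulip (nothing else left).
From clue 5, the milk drinker must be in house 1.
House 2 drink: only tea fits.
That leaves orchid as the flower for house 1.
So: house 1 = milk/orchid, house 2 = tea/carnation, house 3 = coffee/lily, house 4 = wine/tulip.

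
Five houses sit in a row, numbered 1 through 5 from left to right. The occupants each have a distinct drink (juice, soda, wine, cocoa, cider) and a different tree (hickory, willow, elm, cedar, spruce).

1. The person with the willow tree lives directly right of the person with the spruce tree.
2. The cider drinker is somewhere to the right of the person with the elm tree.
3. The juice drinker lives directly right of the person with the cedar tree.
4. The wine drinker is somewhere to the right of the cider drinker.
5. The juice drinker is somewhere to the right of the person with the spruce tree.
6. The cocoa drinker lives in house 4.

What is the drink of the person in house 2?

cider

Clue 6 places the cocoa drinker in house 4.
The only drink still possible for house 1 is soda.
The cider drinker is narrowed to house 2 or 3; consider each.
Placing it in house 3 leads to a contradiction, so it's in house 2.
By clue 2, the person with the elm tree is in house 1.
The juice drinker is narrowed to house 3 or 5; consider each.
Placing it in house 3 leads to a contradiction, so it's in house 5.
The person with the cedar tree is in house 4 (clue 3).
So house 3 gets wine for drink.
Clue 1: the person with the willow tree is in house 3.
Clue 1: the person with the spruce tree is in house 2.
That leaves hickory as the tree for house 5.
So: house 1 = soda/elm, house 2 = cider/spruce, house 3 = wine/willow, house 4 = cocoa/cedar, house 5 = juice/hickory.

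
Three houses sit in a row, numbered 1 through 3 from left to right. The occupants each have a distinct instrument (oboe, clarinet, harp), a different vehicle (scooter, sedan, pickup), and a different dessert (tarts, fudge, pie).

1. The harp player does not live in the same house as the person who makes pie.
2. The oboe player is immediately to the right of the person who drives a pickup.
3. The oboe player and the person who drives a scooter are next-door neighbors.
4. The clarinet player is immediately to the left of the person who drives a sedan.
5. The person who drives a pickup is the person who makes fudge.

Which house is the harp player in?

3

The clarinet player is narrowed to house 1 or 2; consider each.
Placing it in house 2 leads to a contradiction, so it's in house 1.
From clue 4, the person who drives a sedan must be in house 2.
So house 1 gets pickup for vehicle.
House 3's vehicle must be scooter (nothing else left).
Clue 2: the oboe player is in house 2.
The person who makes fudge is in house 1 (clue 5).
House 3's instrument must be harp (nothing else left).
By clue 1, the person who makes pie is in house 2.
House 3 dessert: only tarts fits.
So: house 1 = clarinet/pickup/fudge, house 2 = oboe/sedan/pie, house 3 = harp/scooter/tarts.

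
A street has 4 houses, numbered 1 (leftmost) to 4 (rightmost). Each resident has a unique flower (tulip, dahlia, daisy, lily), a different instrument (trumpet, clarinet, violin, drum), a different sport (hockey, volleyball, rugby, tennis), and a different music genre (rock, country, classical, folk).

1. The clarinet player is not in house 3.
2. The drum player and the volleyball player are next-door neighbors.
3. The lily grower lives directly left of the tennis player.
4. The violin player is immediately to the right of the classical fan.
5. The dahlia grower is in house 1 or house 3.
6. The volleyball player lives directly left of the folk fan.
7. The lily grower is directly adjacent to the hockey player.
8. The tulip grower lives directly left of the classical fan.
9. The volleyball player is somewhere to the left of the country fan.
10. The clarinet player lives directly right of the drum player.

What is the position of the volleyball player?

So house 4 gets daisy for flower.
So house 1 gets rock for music genre.
The volleyball player is in house 2 (clue 2).
Clue 6 places the folk fan in house 3.
House 2's music genre must be classical (nothing else left).
House 4's music genre must be country (nothing else left).
By clue 4, the violin player is in house 3.
From clue 8, the tulip grower must be in house 1.
So house 2 gets lily for flower.
House 3's flower must be dahlia (nothing else left).
That leaves drum as the instrument for house 1.
Clue 3: the tennis player is in house 3.
Clue 10: the clarinet player is in house 2.
House 4's instrument must be trumpet (nothing else left).
House 4 sport: only rugby fits.
The only sport still possible for house 1 is hockey.
So: house 1 = tulip/drum/hockey/rock, house 2 = lily/clarinet/volleyball/classical, house 3 = dahlia/violin/tennis/folk, house 4 = daisy/trumpet/rugby/country.

2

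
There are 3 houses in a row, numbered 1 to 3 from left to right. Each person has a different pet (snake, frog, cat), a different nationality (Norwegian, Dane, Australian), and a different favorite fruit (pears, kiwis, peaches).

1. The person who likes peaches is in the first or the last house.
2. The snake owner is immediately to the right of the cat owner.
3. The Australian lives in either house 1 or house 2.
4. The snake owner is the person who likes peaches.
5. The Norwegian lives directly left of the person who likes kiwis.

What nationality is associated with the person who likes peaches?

The snake owner is in house 3 (clue 4).
Clue 4: the person who likes peaches is in house 3.
House 3 nationality: only Dane fits.
House 1's favorite fruit must be pears (nothing else left).
That leaves kiwis as the favorite fruit for house 2.
From clue 2, the cat owner must be in house 2.
Clue 5 places the Norwegian in house 1.
That leaves frog as the pet for house 1.
House 2 nationality: only Australian fits.
So: house 1 = frog/Norwegian/pears, house 2 = cat/Australian/kiwis, house 3 = snake/Dane/peaches.

Dane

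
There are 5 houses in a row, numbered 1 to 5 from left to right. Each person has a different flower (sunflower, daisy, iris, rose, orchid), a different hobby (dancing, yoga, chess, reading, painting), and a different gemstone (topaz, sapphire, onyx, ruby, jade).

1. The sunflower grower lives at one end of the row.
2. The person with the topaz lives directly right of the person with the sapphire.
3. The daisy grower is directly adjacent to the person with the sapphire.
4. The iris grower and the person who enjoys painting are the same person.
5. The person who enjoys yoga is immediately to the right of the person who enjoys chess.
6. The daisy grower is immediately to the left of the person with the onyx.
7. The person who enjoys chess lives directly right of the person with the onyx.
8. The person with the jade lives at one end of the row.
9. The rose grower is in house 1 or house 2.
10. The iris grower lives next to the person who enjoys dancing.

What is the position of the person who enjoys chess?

4

The daisy grower is narrowed to house 1 or 2; consider each.
Placing it in house 1 leads to a contradiction, so it's in house 2.
Clue 6 places the person with the onyx in house 3.
The person who enjoys chess is in house 4 (clue 7).
House 1 flower: only rose fits.
Clue 2: the person with the topaz is in house 2.
From clue 10, the iris grower must be in house 3.
Clue 10: the person who enjoys dancing is in house 2.
House 4 flower: only orchid fits.
House 5 flower: only sunflower fits.
So house 1 gets reading for hobby.
The only hobby still possible for house 3 is painting.
House 5's hobby must be yoga (nothing else left).
House 1's gemstone must be sapphire (nothing else left).
That leaves ruby as the gemstone for house 4.
The only gemstone still possible for house 5 is jade.
So: house 1 = rose/reading/sapphire, house 2 = daisy/dancing/topaz, house 3 = iris/painting/onyx, house 4 = orchid/chess/ruby, house 5 = sunflower/yoga/jade.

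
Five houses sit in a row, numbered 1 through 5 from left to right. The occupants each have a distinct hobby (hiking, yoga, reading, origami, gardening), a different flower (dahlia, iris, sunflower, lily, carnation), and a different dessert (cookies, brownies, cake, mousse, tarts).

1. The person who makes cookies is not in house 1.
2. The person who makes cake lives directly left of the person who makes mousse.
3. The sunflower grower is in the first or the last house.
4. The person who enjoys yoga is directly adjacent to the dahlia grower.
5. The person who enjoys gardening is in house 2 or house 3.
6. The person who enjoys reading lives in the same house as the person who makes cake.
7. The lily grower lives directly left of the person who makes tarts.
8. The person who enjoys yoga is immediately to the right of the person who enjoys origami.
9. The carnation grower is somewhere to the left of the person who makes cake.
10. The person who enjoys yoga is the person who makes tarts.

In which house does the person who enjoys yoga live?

So house 1 gets brownies for dessert.
The person who enjoys gardening is narrowed to house 2 or 3; consider each.
Placing it in house 2 leads to a contradiction, so it's in house 3.
The person who enjoys origami is narrowed to house 1 or 4; consider each.
Placing it in house 4 leads to a contradiction, so it's in house 1.
The person who enjoys yoga is in house 2 (clue 8).
Clue 10 places the person who makes tarts in house 2.
That leaves reading as the hobby for house 4.
House 5 hobby: only hiking fits.
Clue 2 places the person who makes mousse in house 5.
From clue 7, the lily grower must be in house 1.
So house 4 gets iris for flower.
House 5's flower must be sunflower (nothing else left).
That leaves cookies as the dessert for house 3.
House 4 dessert: only cake fits.
That leaves carnation as the flower for house 2.
That leaves dahlia as the flower for house 3.
So: house 1 = origami/lily/brownies, house 2 = yoga/carnation/tarts, house 3 = gardening/dahlia/cookies, house 4 = reading/iris/cake, house 5 = hiking/sunflower/mousse.

2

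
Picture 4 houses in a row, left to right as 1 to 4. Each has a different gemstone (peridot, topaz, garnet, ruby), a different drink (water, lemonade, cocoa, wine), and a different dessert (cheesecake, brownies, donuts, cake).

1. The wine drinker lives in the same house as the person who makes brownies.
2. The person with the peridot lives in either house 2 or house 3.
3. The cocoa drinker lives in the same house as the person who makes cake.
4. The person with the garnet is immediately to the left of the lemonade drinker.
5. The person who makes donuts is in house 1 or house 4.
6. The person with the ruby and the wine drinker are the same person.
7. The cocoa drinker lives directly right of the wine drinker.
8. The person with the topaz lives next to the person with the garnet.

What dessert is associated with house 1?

House 4's gemstone must be topaz (nothing else left).
From clue 8, the person with the garnet must be in house 3.
House 1 gemstone: only ruby fits.
That leaves peridot as the gemstone for house 2.
Clue 4: the lemonade drinker is in house 4.
The wine drinker is in house 1 (clue 6).
Clue 7: the cocoa drinker is in house 2.
That leaves water as the drink for house 3.
From clue 1, the person who makes brownies must be in house 1.
Clue 3: the person who makes cake is in house 2.
That leaves cheesecake as the dessert for house 3.
The only dessert still possible for house 4 is donuts.
So: house 1 = ruby/wine/brownies, house 2 = peridot/cocoa/cake, house 3 = garnet/water/cheesecake, house 4 = topaz/lemonade/donuts.

brownies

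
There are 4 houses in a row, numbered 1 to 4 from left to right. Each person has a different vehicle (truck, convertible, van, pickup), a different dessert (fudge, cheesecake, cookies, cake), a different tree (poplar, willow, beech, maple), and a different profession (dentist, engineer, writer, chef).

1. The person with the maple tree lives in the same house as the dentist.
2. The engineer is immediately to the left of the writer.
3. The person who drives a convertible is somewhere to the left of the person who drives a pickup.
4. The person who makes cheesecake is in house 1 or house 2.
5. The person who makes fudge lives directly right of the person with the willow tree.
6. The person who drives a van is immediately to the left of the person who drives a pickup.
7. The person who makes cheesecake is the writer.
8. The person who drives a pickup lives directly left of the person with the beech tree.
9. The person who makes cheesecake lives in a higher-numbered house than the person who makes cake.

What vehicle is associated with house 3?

pickup

Clue 7 places the person who makes cheesecake in house 2.
The writer is in house 2 (clue 7).
The person who makes cake is in house 1 (clue 9).
The only vehicle still possible for house 4 is truck.
Clue 2: the engineer is in house 1.
So house 3 gets pickup for vehicle.
From clue 6, the person who drives a van must be in house 2.
The person with the beech tree is in house 4 (clue 8).
So house 1 gets convertible for vehicle.
So house 1 gets poplar for tree.
The only tree still possible for house 2 is willow.
So house 3 gets maple for tree.
The dentist is in house 3 (clue 1).
By clue 5, the person who makes fudge is in house 3.
So house 4 gets cookies for dessert.
So house 4 gets chef for profession.
So: house 1 = convertible/cake/poplar/engineer, house 2 = van/cheesecake/willow/writer, house 3 = pickup/fudge/maple/dentist, house 4 = truck/cookies/beech/chef.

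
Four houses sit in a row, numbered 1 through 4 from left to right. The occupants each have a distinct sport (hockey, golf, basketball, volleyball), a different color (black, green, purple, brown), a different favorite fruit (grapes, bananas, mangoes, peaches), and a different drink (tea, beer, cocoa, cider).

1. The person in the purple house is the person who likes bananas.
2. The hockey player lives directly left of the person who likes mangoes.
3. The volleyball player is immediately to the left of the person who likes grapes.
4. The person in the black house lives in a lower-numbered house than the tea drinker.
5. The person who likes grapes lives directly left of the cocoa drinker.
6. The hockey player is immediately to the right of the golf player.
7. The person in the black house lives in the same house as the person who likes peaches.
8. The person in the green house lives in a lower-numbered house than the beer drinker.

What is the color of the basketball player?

That leaves basketball as the sport for house 4.
So house 1 gets cider for drink.
The only sport still possible for house 3 is hockey.
Clue 2 places the person who likes mangoes in house 4.
Clue 6 places the golf player in house 2.
The only sport still possible for house 1 is volleyball.
By clue 3, the person who likes grapes is in house 2.
From clue 5, the cocoa drinker must be in house 3.
That leaves brown as the color for house 4.
The only color still possible for house 2 is green.
Clue 8: the beer drinker is in house 4.
House 2's drink must be tea (nothing else left).
Clue 4: the person in the black house is in house 1.
Clue 7 places the person who likes peaches in house 1.
House 3's color must be purple (nothing else left).
The only favorite fruit still possible for house 3 is bananas.
So: house 1 = volleyball/black/peaches/cider, house 2 = golf/green/grapes/tea, house 3 = hockey/purple/bananas/cocoa, house 4 = basketball/brown/mangoes/beer.

brown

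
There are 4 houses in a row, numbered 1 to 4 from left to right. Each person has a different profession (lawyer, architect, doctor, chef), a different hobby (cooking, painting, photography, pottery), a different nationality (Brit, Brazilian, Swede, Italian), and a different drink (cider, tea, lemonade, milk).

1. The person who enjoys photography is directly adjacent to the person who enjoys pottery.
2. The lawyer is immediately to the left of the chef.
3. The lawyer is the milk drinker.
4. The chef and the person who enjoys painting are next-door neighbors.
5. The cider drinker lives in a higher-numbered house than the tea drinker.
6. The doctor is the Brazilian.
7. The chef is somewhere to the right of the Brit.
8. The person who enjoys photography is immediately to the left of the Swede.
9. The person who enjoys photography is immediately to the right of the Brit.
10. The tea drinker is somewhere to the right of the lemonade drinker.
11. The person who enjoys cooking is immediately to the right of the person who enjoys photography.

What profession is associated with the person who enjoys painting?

House 4's drink must be cider (nothing else left).
The person who enjoys cooking is narrowed to house 3 or 4; consider each.
Placing it in house 4 leads to a contradiction, so it's in house 3.
The person who enjoys photography is in house 2 (clue 11).
Clue 1 places the person who enjoys pottery in house 1.
By clue 8, the Swede is in house 3.
Clue 9 places the Brit in house 1.
The only hobby still possible for house 4 is painting.
Clue 4: the chef is in house 3.
The only drink still possible for house 3 is tea.
The lawyer is in house 2 (clue 2).
From clue 3, the milk drinker must be in house 2.
House 1 profession: only architect fits.
House 4 profession: only doctor fits.
The only drink still possible for house 1 is lemonade.
From clue 6, the Brazilian must be in house 4.
So house 2 gets Italian for nationality.
So: house 1 = architect/pottery/Brit/lemonade, house 2 = lawyer/photography/Italian/milk, house 3 = chef/cooking/Swede/tea, house 4 = doctor/painting/Brazilian/cider.

doctor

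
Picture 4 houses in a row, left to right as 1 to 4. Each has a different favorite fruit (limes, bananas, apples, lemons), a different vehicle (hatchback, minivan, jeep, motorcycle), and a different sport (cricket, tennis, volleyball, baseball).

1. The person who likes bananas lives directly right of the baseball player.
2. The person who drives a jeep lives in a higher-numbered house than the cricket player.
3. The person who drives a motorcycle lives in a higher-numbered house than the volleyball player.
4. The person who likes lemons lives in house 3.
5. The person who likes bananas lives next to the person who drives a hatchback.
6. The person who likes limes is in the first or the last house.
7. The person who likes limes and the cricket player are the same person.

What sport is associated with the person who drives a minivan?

cricket

Clue 4: the person who likes lemons is in house 3.
By clue 7, the person who likes limes is in house 1.
Clue 7 places the cricket player in house 1.
So house 4 gets tennis for sport.
The person who likes bananas is in house 4 (clue 1).
The baseball player is in house 3 (clue 1).
Clue 5 places the person who drives a hatchback in house 3.
So house 2 gets apples for favorite fruit.
So house 1 gets minivan for vehicle.
So house 2 gets jeep for vehicle.
House 4's vehicle must be motorcycle (nothing else left).
House 2's sport must be volleyball (nothing else left).
So: house 1 = limes/minivan/cricket, house 2 = apples/jeep/volleyball, house 3 = lemons/hatchback/baseball, house 4 = bananas/motorcycle/tennis.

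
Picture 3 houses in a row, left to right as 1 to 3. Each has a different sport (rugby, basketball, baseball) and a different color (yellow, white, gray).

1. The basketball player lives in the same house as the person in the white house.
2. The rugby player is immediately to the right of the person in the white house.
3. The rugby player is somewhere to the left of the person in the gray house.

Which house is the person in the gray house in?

3

Clue 3 places the rugby player in house 2.
Clue 3: the person in the gray house is in house 3.
Clue 1: the basketball player is in house 1.
Clue 1 places the person in the white house in house 1.
House 3's sport must be baseball (nothing else left).
The only color still possible for house 2 is yellow.
So: house 1 = basketball/white, house 2 = rugby/yellow, house 3 = baseball/gray.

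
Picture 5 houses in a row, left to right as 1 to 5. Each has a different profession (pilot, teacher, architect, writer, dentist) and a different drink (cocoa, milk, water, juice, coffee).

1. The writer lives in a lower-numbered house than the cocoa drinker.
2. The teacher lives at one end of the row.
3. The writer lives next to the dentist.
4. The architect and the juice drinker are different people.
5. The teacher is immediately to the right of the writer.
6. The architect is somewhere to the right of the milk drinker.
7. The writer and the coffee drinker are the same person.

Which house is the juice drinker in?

3

From clue 5, the teacher must be in house 5.
Clue 5 places the writer in house 4.
From clue 7, the coffee drinker must be in house 4.
From clue 1, the cocoa drinker must be in house 5.
From clue 3, the dentist must be in house 3.
That leaves pilot as the profession for house 1.
House 2 profession: only architect fits.
From clue 6, the milk drinker must be in house 1.
House 2's drink must be water (nothing else left).
The only drink still possible for house 3 is juice.
So: house 1 = pilot/milk, house 2 = architect/water, house 3 = dentist/juice, house 4 = writer/coffee, house 5 = teacher/cocoa.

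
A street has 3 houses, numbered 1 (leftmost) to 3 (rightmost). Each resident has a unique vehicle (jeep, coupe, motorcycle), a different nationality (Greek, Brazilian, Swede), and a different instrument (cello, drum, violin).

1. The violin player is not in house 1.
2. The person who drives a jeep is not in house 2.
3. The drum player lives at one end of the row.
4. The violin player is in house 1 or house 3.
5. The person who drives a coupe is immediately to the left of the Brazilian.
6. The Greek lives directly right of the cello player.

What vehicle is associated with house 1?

coupe

The violin player is in house 3 (clue 4).
House 1 nationality: only Swede fits.
That leaves cello as the instrument for house 2.
Clue 6: the Greek is in house 3.
House 2 nationality: only Brazilian fits.
That leaves drum as the instrument for house 1.
Clue 5: the person who drives a coupe is in house 1.
House 2 vehicle: only motorcycle fits.
House 3 vehicle: only jeep fits.
So: house 1 = coupe/Swede/drum, house 2 = motorcycle/Brazilian/cello, house 3 = jeep/Greek/violin.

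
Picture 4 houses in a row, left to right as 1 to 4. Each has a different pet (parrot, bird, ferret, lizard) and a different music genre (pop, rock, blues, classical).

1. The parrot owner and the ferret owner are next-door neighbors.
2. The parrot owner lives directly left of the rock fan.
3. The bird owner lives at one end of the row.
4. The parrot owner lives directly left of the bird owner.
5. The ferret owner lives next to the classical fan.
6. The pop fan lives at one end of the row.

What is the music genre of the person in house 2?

Clue 4 places the parrot owner in house 3.
Clue 4: the bird owner is in house 4.
From clue 1, the ferret owner must be in house 2.
The rock fan is in house 4 (clue 2).
So house 1 gets lizard for pet.
The only music genre still possible for house 2 is blues.
The only music genre still possible for house 3 is classical.
The only music genre still possible for house 1 is pop.
So: house 1 = lizard/pop, house 2 = ferret/blues, house 3 = parrot/classical, house 4 = bird/rock.

blues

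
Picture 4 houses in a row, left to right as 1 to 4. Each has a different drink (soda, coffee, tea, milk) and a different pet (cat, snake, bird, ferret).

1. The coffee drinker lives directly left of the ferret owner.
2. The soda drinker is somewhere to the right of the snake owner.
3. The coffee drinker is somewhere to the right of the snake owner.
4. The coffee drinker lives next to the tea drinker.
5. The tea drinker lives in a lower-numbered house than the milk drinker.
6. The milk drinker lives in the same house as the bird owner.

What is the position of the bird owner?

4

That leaves tea as the drink for house 1.
Clue 4 places the coffee drinker in house 2.
From clue 1, the ferret owner must be in house 3.
The snake owner is in house 1 (clue 3).
House 2 pet: only cat fits.
House 4 pet: only bird fits.
By clue 6, the milk drinker is in house 4.
House 3 drink: only soda fits.
So: house 1 = tea/snake, house 2 = coffee/cat, house 3 = soda/ferret, house 4 = milk/bird.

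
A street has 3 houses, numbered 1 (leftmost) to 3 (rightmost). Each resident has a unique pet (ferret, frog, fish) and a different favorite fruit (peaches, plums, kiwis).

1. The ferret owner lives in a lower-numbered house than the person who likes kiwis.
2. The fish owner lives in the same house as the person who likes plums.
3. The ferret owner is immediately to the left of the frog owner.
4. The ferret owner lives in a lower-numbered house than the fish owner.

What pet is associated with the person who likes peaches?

The only pet still possible for house 1 is ferret.
Clue 3 places the frog owner in house 2.
The only pet still possible for house 3 is fish.
The only favorite fruit still possible for house 1 is peaches.
Clue 2: the person who likes plums is in house 3.
House 2's favorite fruit must be kiwis (nothing else left).
So: house 1 = ferret/peaches, house 2 = frog/kiwis, house 3 = fish/plums.

ferret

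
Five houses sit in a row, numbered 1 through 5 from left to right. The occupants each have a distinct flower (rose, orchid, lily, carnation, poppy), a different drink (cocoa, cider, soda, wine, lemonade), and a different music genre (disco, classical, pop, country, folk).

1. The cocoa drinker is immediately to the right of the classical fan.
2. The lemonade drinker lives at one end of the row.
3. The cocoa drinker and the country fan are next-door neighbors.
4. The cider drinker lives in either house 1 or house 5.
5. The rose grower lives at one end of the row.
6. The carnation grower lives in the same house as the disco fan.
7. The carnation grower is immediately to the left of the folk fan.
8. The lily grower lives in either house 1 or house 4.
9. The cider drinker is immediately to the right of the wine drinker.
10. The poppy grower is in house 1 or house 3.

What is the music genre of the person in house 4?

disco

From clue 9, the cider drinker must be in house 5.
Clue 9: the wine drinker is in house 4.
House 1 drink: only lemonade fits.
The lily grower is narrowed to house 1 or 4; consider each.
Placing it in house 4 leads to a contradiction, so it's in house 1.
So house 3 gets poppy for flower.
That leaves rose as the flower for house 5.
The carnation grower is narrowed to house 2 or 4; consider each.
Placing it in house 2 leads to a contradiction, so it's in house 4.
By clue 6, the disco fan is in house 4.
Clue 7: the folk fan is in house 5.
House 2's flower must be orchid (nothing else left).
The cocoa drinker is narrowed to house 2 or 3; consider each.
Placing it in house 3 leads to a contradiction, so it's in house 2.
From clue 1, the classical fan must be in house 1.
House 3's drink must be soda (nothing else left).
House 2 music genre: only pop fits.
House 3 music genre: only country fits.
So: house 1 = lily/lemonade/classical, house 2 = orchid/cocoa/pop, house 3 = poppy/soda/country, house 4 = carnation/wine/disco, house 5 = rose/cider/folk.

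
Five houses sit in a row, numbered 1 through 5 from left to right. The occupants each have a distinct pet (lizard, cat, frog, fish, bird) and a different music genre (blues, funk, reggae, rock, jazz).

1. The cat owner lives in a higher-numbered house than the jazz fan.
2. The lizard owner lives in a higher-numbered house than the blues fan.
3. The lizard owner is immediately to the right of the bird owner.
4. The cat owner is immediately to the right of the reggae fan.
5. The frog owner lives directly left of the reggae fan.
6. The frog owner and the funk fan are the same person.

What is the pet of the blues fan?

bird

So house 5 gets rock for music genre.
The cat owner is narrowed to house 3 or 4 or 5; consider each.
Placing it in house 3 and house 4 leads to a contradiction, so it's in house 5.
Clue 4 places the reggae fan in house 4.
From clue 5, the frog owner must be in house 3.
Clue 6 places the funk fan in house 3.
Clue 3: the lizard owner is in house 2.
Clue 3 places the bird owner in house 1.
That leaves fish as the pet for house 4.
From clue 2, the blues fan must be in house 1.
House 2's music genre must be jazz (nothing else left).
So: house 1 = bird/blues, house 2 = lizard/jazz, house 3 = frog/funk, house 4 = fish/reggae, house 5 = cat/rock.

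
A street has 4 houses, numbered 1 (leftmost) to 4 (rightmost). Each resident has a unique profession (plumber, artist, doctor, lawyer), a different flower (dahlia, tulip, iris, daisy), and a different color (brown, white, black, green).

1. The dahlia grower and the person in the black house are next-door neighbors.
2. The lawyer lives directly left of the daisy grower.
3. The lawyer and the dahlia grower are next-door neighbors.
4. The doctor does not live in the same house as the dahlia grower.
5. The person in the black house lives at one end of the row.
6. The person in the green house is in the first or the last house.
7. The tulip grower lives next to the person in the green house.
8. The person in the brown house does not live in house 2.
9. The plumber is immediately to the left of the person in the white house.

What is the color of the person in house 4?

green

That leaves white as the color for house 2.
House 3 color: only brown fits.
The plumber is in house 1 (clue 9).
That leaves iris as the flower for house 1.
That leaves daisy as the flower for house 4.
By clue 2, the lawyer is in house 3.
Clue 3: the dahlia grower is in house 2.
So house 2 gets artist for profession.
So house 4 gets doctor for profession.
House 3's flower must be tulip (nothing else left).
The person in the black house is in house 1 (clue 1).
Clue 7: the person in the green house is in house 4.
So: house 1 = plumber/iris/black, house 2 = artist/dahlia/white, house 3 = lawyer/tulip/brown, house 4 = doctor/daisy/green.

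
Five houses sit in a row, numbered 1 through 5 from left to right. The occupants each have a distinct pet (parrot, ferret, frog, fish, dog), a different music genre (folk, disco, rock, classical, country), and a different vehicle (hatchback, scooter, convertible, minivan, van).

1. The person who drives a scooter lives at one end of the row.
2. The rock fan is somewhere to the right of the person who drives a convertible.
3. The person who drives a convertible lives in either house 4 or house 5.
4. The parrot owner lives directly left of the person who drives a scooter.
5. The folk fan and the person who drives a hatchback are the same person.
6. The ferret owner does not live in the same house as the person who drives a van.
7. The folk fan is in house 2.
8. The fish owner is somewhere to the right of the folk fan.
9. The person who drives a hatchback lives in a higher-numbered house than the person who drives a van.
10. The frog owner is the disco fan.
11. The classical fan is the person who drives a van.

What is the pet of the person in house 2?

ferret

By clue 3, the person who drives a convertible is in house 4.
From clue 4, the parrot owner must be in house 4.
Clue 4: the person who drives a scooter is in house 5.
The folk fan is in house 2 (clue 7).
Clue 2 places the rock fan in house 5.
The person who drives a hatchback is in house 2 (clue 5).
The person who drives a van is in house 1 (clue 9).
By clue 11, the classical fan is in house 1.
House 4's music genre must be country (nothing else left).
So house 3 gets minivan for vehicle.
Clue 10 places the frog owner in house 3.
The only pet still possible for house 1 is dog.
That leaves ferret as the pet for house 2.
House 5 pet: only fish fits.
House 3 music genre: only disco fits.
So: house 1 = dog/classical/van, house 2 = ferret/folk/hatchback, house 3 = frog/disco/minivan, house 4 = parrot/country/convertible, house 5 = fish/rock/scooter.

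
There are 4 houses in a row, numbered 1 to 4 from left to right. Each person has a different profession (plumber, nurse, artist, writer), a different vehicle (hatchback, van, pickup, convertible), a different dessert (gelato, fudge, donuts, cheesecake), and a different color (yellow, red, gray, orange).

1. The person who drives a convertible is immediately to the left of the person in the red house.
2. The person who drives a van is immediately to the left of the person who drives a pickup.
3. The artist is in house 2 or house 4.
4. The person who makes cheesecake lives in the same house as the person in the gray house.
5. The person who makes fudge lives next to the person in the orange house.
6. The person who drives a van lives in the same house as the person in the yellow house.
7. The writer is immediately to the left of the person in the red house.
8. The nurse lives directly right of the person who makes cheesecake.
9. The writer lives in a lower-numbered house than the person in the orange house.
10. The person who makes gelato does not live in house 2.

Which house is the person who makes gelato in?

The artist is narrowed to house 2 or 4; consider each.
Placing it in house 2 leads to a contradiction, so it's in house 4.
The nurse is narrowed to house 2 or 3; consider each.
Placing it in house 3 leads to a contradiction, so it's in house 2.
Clue 8: the person who makes cheesecake is in house 1.
Clue 4 places the person in the gray house in house 1.
The plumber is narrowed to house 1 or 3; consider each.
Placing it in house 1 leads to a contradiction, so it's in house 3.
The only profession still possible for house 1 is writer.
Clue 7 places the person in the red house in house 2.
House 4 color: only orange fits.
By clue 1, the person who drives a convertible is in house 1.
The person who makes fudge is in house 3 (clue 5).
The person who drives a van is in house 3 (clue 6).
That leaves hatchback as the vehicle for house 2.
House 4's vehicle must be pickup (nothing else left).
The only dessert still possible for house 2 is donuts.
House 4's dessert must be gelato (nothing else left).
That leaves yellow as the color for house 3.
So: house 1 = writer/convertible/cheesecake/gray, house 2 = nurse/hatchback/donuts/red, house 3 = plumber/van/fudge/yellow, house 4 = artist/pickup/gelato/orange.

4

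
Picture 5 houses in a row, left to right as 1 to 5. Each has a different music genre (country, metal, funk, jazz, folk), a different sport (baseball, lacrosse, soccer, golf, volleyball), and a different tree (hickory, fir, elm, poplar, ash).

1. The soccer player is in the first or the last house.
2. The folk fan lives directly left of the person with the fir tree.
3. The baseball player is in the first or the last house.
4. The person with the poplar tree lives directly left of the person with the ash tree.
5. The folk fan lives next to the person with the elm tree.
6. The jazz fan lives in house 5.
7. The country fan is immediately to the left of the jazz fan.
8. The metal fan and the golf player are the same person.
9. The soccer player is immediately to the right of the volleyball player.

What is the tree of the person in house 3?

fir

The jazz fan is in house 5 (clue 6).
By clue 7, the country fan is in house 4.
Clue 9: the soccer player is in house 5.
From clue 9, the volleyball player must be in house 4.
The only sport still possible for house 1 is baseball.
The metal fan is narrowed to house 2 or 3; consider each.
Placing it in house 2 leads to a contradiction, so it's in house 3.
By clue 8, the golf player is in house 3.
That leaves lacrosse as the sport for house 2.
The folk fan is narrowed to house 1 or 2; consider each.
Placing it in house 1 leads to a contradiction, so it's in house 2.
From clue 2, the person with the fir tree must be in house 3.
So house 1 gets funk for music genre.
That leaves elm as the tree for house 1.
From clue 4, the person with the poplar tree must be in house 4.
From clue 4, the person with the ash tree must be in house 5.
So house 2 gets hickory for tree.
So: house 1 = funk/baseball/elm, house 2 = folk/lacrosse/hickory, house 3 = metal/golf/fir, house 4 = country/volleyball/poplar, house 5 = jazz/soccer/ash.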